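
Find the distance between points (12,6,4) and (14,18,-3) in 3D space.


dx=2, dy=12, dz=-7
d = sqrt(4+144+49) = sqrt(197) = 14.0357

14.0357


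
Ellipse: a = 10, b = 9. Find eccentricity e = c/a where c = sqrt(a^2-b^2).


c = sqrt(100-81) = sqrt(19) = 4.3589
e = c/a = sqrt(19)/10 = 0.4359

e = 0.4359


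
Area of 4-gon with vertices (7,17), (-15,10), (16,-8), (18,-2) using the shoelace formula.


sum(xi*y_{i+1}) = 7*10 - 15*(-8) + 16*(-2) + 18*17 = 464
sum(yi*x_{i+1}) = 17*(-15) + 10*16 - 8*18 - 2*7 = -253
Area = |464 + 253|/2 = 717/2 = 358.5000

358.5000 sq units


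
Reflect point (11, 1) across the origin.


Reflection rule for origin: (-x, -y)
(11, 1) -> (-11, -1)

(-11, -1)


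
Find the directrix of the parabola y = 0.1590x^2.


a = 0.1590
1/(4a) = 1.5723
directrix: y = -1.5723 = -1.5723

y = -1.5723


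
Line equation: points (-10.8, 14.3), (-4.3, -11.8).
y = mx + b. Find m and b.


m = (-26.1)/(6.5) = -4.0154
b = y1 - m*x1 = 14.3 - (-26.1*(-10.8))/(6.5) = 14.3 - 43.3662 = -29.0662

y = -4.0154x - 29.0662


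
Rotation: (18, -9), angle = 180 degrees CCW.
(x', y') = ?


cos(180) = -1, sin(180) = 0
x' = 18*(-1) + 9*0 = -18
y' = 18*0 - 9*(-1) = 9

(-18, 9)


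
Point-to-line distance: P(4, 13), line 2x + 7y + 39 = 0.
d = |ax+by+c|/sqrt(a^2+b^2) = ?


|2*4 + 7*13 + 39| = |138| = 138
sqrt(4 + 49) = sqrt(53) = 7.2801
d = 138/sqrt(53) = 18.9558

18.9558


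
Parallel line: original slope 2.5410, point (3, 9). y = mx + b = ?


Parallel lines have equal slopes.
m2 = 2.5410
b2 = 9 - 2.5410*3 = 1.3770

y = 2.5410x + 1.3770


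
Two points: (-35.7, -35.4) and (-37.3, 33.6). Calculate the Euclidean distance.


dx = -37.3 + 35.7 = -1.6
dy = 33.6 + 35.4 = 69.0
d = sqrt(2.56 + 4761.0) = sqrt(4763.56) = 69.0185

69.0185


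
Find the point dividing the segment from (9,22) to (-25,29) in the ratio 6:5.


Px = (6*(-25) + 5*9)/11 = -105/11 = -9.5455
Py = (6*29 + 5*22)/11 = 284/11 = 25.8182

P = (-9.5455, 25.8182)


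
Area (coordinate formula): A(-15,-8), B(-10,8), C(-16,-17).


-15*(8+ 17) = -375
-10*(-17+ 8) = 90
-16*(-8-8) = 256
sum = -29
Area = |-29|/2 = 14.5000

14.5000 sq units


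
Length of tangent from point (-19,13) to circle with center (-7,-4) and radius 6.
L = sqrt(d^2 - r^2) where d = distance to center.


d = sqrt((-19+ 7)^2 + (13+ 4)^2) = sqrt(144+289) = 20.8087
L = sqrt(433.0000 - 36) = sqrt(397.0000) = 19.9249

19.9249


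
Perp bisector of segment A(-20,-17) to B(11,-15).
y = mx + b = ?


Midpoint = (-4.5, -16)
Slope of AB = dy/dx = 2/31 = 0.0645
Perp slope = -dx/dy = -31/2 = -15.5000
b = My - (perp slope)*Mx = -16 + (31*(-4.5))/2 = -16 - 69.7500 = -85.7500

y = -15.5000x - 85.7500


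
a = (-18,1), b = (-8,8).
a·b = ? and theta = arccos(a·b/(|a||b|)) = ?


a·b = -18*(-8) + 1*8 = 144 + 8 = 152
|a| = sqrt(324+1) = 18.0278
|b| = sqrt(64+64) = 11.3137
cos(theta) = 152/(sqrt(325)*sqrt(128)) = 152/sqrt(41600) = 0.745241
theta = arccos(152/sqrt(41600)) = 41.8202 degrees

a·b = 152, theta = 41.8202 deg


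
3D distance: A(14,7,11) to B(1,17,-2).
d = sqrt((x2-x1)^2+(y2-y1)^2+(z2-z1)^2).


dx=-13, dy=10, dz=-13
d = sqrt(169+100+169) = sqrt(438) = 20.9284

20.9284


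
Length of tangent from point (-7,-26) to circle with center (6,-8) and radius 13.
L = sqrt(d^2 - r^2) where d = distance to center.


d = sqrt((-7-6)^2 + (-26+ 8)^2) = sqrt(169+324) = 22.2036
L = sqrt(493.0000 - 169) = sqrt(324.0000) = 18.0000

18.0000


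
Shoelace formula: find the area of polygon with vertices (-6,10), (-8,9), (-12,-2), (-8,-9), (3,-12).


sum(xi*y_{i+1}) = -6*9 - 8*(-2) - 12*(-9) - 8*(-12) + 3*10 = 196
sum(yi*x_{i+1}) = 10*(-8) + 9*(-12) - 2*(-8) - 9*3 - 12*(-6) = -127
Area = |196 + 127|/2 = 323/2 = 161.5000

161.5000 sq units


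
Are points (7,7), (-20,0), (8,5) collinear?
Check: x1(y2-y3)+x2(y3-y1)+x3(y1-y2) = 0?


7*(0-5) - 20*(5-7) + 8*(7-0)
= -35 + 40 + 56 = 61

No, not collinear (determinant = 61)


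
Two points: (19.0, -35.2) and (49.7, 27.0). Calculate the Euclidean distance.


dx = 49.7 - 19.0 = 30.7
dy = 27.0 + 35.2 = 62.2
d = sqrt(942.49 + 3868.84) = sqrt(4811.33) = 69.3638

69.3638


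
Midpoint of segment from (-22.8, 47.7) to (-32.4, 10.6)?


Mx = (-22.8 - 32.4)/2 = -55.2/2 = -27.6000
My = (47.7 + 10.6)/2 = 58.3/2 = 29.1500

(-27.6000, 29.1500)


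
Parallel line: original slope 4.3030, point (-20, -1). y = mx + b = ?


Parallel lines have equal slopes.
m2 = 4.3030
b2 = -1 - 4.3030*(-20) = 85.0600

y = 4.3030x + 85.0600


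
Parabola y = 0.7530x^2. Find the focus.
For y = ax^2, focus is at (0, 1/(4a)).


a = 0.7530
4a = 3.0120
focus = (0, 1/3.0120) = (0, 0.3320)

Focus = (0, 0.3320)


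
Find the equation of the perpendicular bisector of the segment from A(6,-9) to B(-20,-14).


Midpoint = (-7, -11.5)
Slope of AB = dy/dx = -5/(-26) = 0.1923
Perp slope = -dx/dy = -26/5 = -5.2000
b = My - (perp slope)*Mx = -11.5 + (-26*(-7))/(-5) = -11.5 - 36.4000 = -47.9000

y = -5.2000x - 47.9000


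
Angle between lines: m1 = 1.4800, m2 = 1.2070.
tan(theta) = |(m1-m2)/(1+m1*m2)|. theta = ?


m1-m2 = 0.273
1+m1*m2 = 2.78636
tan(theta) = |0.273/2.78636| = 0.097977
theta = arctan(|0.273/2.78636|) = 5.5958 degrees (acute angle)

5.5958 degrees


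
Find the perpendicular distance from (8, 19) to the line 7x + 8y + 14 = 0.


|7*8 + 8*19 + 14| = |222| = 222
sqrt(49 + 64) = sqrt(113) = 10.6301
d = 222/sqrt(113) = 20.8840

20.8840


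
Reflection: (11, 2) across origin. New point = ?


Reflection rule for origin: (-x, -y)
(11, 2) -> (-11, -2)

(-11, -2)


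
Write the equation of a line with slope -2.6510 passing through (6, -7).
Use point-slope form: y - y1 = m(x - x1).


y + 7 = -2.6510(x - 6)
y = -2.6510x - 7 + 2.6510*6
y = -2.6510x + 8.9060

y = -2.6510x + 8.9060


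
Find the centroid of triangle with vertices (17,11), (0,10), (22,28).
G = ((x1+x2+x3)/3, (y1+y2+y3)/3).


Gx = (17+0+22)/3 = 39/3 = 13.0000
Gy = (11+10+28)/3 = 49/3 = 16.3333

G = (13.0000, 16.3333)


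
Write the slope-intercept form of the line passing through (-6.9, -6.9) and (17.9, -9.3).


m = (-2.4)/(24.8) = -0.0968
b = y1 - m*x1 = -6.9 - (-2.4*(-6.9))/(24.8) = -6.9 - 0.6677 = -7.5677

y = -0.0968x - 7.5677


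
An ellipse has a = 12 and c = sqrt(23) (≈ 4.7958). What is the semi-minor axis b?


b^2 = 12^2 - (sqrt(23))^2 = 144 - 23 = 121
b = sqrt(121) = 11

b = 11


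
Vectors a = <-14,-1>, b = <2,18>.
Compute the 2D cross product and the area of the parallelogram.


cross = -14*18 + 1*2 = -252 + 2 = -250
Parallelogram area = |-250| = 250

cross = -250, parallelogram area = 250


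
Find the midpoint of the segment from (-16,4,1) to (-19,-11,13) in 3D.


Mx = (-16- 19)/2 = -17.5000
My = (4- 11)/2 = -3.5000
Mz = (1+13)/2 = 7.0000

M = (-17.5000, -3.5000, 7.0000)


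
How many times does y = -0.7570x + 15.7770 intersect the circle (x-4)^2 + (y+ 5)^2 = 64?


Substitute y = -0.7570x + 15.7770: (x-4)^2 + (-0.7570x+15.7770+ 5)^2 = 64
Expand to Ax^2 + Bx + C = 0, where b-k = 20.777
A = 1+m^2 = 1.573049
B = 2(m(b-k) - h) = 2(-0.7570*20.777 - 4) = -39.456378
C = h^2 + (b-k)^2 - r^2 = 16 + 431.683729 - 64 = 383.683729
disc = B^2-4AC = 1556.8058 - 2414.2132 = -857.4074
disc < 0

0 intersection points


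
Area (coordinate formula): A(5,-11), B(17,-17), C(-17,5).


5*(-17-5) = -110
17*(5+ 11) = 272
-17*(-11+ 17) = -102
sum = 60
Area = |60|/2 = 30.0000

30.0000 sq units


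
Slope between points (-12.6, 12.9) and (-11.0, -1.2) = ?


dy = -1.2 - 12.9 = -14.1
dx = -11.0 + 12.6 = 1.6
m = -14.1/1.6 = -8.8125

m = -8.8125


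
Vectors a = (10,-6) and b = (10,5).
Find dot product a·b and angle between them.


a·b = 10*10 - 6*5 = 100 - 30 = 70
|a| = sqrt(100+36) = 11.6619
|b| = sqrt(100+25) = 11.1803
cos(theta) = 70/(sqrt(136)*sqrt(125)) = 70/sqrt(17000) = 0.536875
theta = arccos(70/sqrt(17000)) = 57.5288 degrees

a·b = 70, theta = 57.5288 deg


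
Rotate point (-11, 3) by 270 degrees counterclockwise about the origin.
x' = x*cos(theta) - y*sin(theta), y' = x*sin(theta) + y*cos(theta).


cos(270) = 0, sin(270) = -1
x' = -11*0 - 3*(-1) = 3
y' = -11*(-1) + 3*0 = 11

(3, 11)


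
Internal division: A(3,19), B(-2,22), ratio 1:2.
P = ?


Px = (1*(-2) + 2*3)/3 = 4/3 = 1.3333
Py = (1*22 + 2*19)/3 = 60/3 = 20.0000

P = (1.3333, 20.0000)


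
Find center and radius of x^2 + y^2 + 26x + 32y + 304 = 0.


h = -D/2 = -26/2 = -13
k = -E/2 = -32/2 = -16
r^2 = h^2 + k^2 - F = 169 + 256 - 304 = 121
r = 11

Center (-13, -16), radius = 11


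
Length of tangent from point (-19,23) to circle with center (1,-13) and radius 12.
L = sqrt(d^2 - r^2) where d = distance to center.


d = sqrt((-19-1)^2 + (23+ 13)^2) = sqrt(400+1296) = 41.1825
L = sqrt(1696.0000 - 144) = sqrt(1552.0000) = 39.3954

39.3954


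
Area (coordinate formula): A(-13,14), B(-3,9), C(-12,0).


-13*(9-0) = -117
-3*(0-14) = 42
-12*(14-9) = -60
sum = -135
Area = |-135|/2 = 67.5000

67.5000 sq units


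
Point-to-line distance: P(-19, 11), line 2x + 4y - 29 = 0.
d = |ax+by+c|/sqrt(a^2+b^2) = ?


|2*(-19) + 4*11 - 29| = |-23| = 23
sqrt(4 + 16) = sqrt(20) = 4.4721
d = 23/sqrt(20) = 5.1430

5.1430


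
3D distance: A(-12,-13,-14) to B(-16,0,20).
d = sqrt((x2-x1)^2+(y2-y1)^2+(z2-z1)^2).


dx=-4, dy=13, dz=34
d = sqrt(16+169+1156) = sqrt(1341) = 36.6197

36.6197


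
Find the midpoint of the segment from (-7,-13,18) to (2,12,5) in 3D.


Mx = (-7+2)/2 = -2.5000
My = (-13+12)/2 = -0.5000
Mz = (18+5)/2 = 11.5000

M = (-2.5000, -0.5000, 11.5000)


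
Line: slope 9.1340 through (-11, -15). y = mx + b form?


y + 15 = 9.1340(x + 11)
y = 9.1340x - 15 - 9.1340*(-11)
y = 9.1340x + 85.4740

y = 9.1340x + 85.4740


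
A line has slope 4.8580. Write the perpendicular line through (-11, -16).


Perpendicular slope = -1/m1 = -1/4.8580 = -0.2058
b2 = y0 - m2*x0 = -16 - 11/4.8580 = -16 - 2.2643 = -18.2643

y = -0.2058x - 18.2643


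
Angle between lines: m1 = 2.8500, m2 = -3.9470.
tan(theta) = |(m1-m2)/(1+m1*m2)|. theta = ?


m1-m2 = 6.797
1+m1*m2 = -10.24895
tan(theta) = |6.797/(-10.24895)| = 0.663190
theta = arctan(|6.797/(-10.24895)|) = 33.5519 degrees (acute angle)

33.5519 degrees


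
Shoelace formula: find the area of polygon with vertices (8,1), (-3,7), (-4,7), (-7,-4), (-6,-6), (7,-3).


sum(xi*y_{i+1}) = 8*7 - 3*7 - 4*(-4) - 7*(-6) - 6*(-3) + 7*1 = 118
sum(yi*x_{i+1}) = 1*(-3) + 7*(-4) + 7*(-7) - 4*(-6) - 6*7 - 3*8 = -122
Area = |118 + 122|/2 = 240/2 = 120.0000

120.0000 sq units


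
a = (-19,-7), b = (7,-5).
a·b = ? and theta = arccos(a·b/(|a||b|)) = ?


a·b = -19*7 - 7*(-5) = -133 + 35 = -98
|a| = sqrt(361+49) = 20.2485
|b| = sqrt(49+25) = 8.6023
cos(theta) = -98/(sqrt(410)*sqrt(74)) = -98/sqrt(30340) = -0.562624
theta = arccos(-98/sqrt(30340)) = 124.2375 degrees

a·b = -98, theta = 124.2375 deg


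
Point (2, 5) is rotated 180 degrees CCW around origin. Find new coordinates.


cos(180) = -1, sin(180) = 0
x' = 2*(-1) - 5*0 = -2
y' = 2*0 + 5*(-1) = -5

(-2, -5)


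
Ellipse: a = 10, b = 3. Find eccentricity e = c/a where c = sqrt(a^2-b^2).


c = sqrt(100-9) = sqrt(91) = 9.5394
e = c/a = sqrt(91)/10 = 0.9539

e = 0.9539


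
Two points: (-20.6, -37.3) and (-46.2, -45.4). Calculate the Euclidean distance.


dx = -46.2 + 20.6 = -25.6
dy = -45.4 + 37.3 = -8.1
d = sqrt(655.36 + 65.61) = sqrt(720.97) = 26.8509

26.8509


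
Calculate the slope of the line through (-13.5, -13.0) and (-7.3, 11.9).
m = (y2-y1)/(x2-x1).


dy = 11.9 + 13.0 = 24.9
dx = -7.3 + 13.5 = 6.2
m = 24.9/6.2 = 4.0161

m = 4.0161


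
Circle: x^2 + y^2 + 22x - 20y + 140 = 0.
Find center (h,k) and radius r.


h = -D/2 = -22/2 = -11
k = -E/2 = 20/2 = 10
r^2 = h^2 + k^2 - F = 121 + 100 - 140 = 81
r = 9

Center (-11, 10), radius = 9


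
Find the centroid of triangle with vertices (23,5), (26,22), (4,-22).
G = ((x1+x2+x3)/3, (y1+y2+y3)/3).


Gx = (23+26+4)/3 = 53/3 = 17.6667
Gy = (5+22- 22)/3 = 5/3 = 1.6667

G = (17.6667, 1.6667)


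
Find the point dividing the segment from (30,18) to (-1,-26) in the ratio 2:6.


Px = (2*(-1) + 6*30)/8 = 178/8 = 22.2500
Py = (2*(-26) + 6*18)/8 = 56/8 = 7.0000

P = (22.2500, 7.0000)


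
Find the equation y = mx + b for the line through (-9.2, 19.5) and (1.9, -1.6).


m = (-21.1)/(11.1) = -1.9009
b = y1 - m*x1 = 19.5 - (-21.1*(-9.2))/(11.1) = 19.5 - 17.4883 = 2.0117

y = -1.9009x + 2.0117


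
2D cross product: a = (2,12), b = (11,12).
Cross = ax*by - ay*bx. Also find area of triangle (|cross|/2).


cross = 2*12 - 12*11 = 24 - 132 = -108
Triangle area = |-108|/2 = 108/2 = 54.0000

cross = -108, triangle area = 54.0000


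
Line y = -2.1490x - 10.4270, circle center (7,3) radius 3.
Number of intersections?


Substitute y = -2.1490x - 10.4270: (x-7)^2 + (-2.1490x- 10.4270-3)^2 = 9
Expand to Ax^2 + Bx + C = 0, where b-k = -13.427
A = 1+m^2 = 5.618201
B = 2(m(b-k) - h) = 2(-2.1490*(-13.427) - 7) = 43.709246
C = h^2 + (b-k)^2 - r^2 = 49 + 180.284329 - 9 = 220.284329
disc = B^2-4AC = 1910.4982 - 4950.4065 = -3039.9083
disc < 0

0 intersection points


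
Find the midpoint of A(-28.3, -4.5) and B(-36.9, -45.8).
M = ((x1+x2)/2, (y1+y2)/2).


Mx = (-28.3 - 36.9)/2 = -65.2/2 = -32.6000
My = (-4.5 - 45.8)/2 = -50.3/2 = -25.1500

(-32.6000, -25.1500)


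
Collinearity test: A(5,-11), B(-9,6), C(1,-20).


5*(6+ 20) - 9*(-20+ 11) + 1*(-11-6)
= 130 + 81 - 17 = 194

No, not collinear (determinant = 194)


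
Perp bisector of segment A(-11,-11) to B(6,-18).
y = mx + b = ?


Midpoint = (-2.5, -14.5)
Slope of AB = dy/dx = -7/17 = -0.4118
Perp slope = -dx/dy = 17/7 = 2.4286
b = My - (perp slope)*Mx = -14.5 + (17*(-2.5))/(-7) = -14.5 + 6.0714 = -8.4286

y = 2.4286x - 8.4286


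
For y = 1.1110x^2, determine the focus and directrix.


a = 1.1110
1/(4a) = 0.2250
Focus = (0, 0.2250)
Directrix: y = -0.2250

Focus = (0, 0.2250), Directrix: y = -0.2250


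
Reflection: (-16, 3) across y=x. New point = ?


Reflection rule for y=x: (y, x)
(-16, 3) -> (3, -16)

(3, -16)


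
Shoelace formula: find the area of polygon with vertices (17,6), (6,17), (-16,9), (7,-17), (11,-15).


sum(xi*y_{i+1}) = 17*17 + 6*9 - 16*(-17) + 7*(-15) + 11*6 = 576
sum(yi*x_{i+1}) = 6*6 + 17*(-16) + 9*7 - 17*11 - 15*17 = -615
Area = |576 + 615|/2 = 1191/2 = 595.5000

595.5000 sq units


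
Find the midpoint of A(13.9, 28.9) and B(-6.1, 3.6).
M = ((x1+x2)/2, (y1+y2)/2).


Mx = (13.9 - 6.1)/2 = 7.8/2 = 3.9000
My = (28.9 + 3.6)/2 = 32.5/2 = 16.2500

(3.9000, 16.2500)


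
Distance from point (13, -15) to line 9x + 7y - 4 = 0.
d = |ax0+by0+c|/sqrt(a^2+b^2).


|9*13 + 7*(-15) - 4| = |8| = 8
sqrt(81 + 49) = sqrt(130) = 11.4018
d = 8/sqrt(130) = 0.7016

0.7016


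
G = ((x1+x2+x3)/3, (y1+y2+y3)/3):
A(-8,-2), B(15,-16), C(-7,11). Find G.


Gx = (-8+15- 7)/3 = 0/3 = 0
Gy = (-2- 16+11)/3 = -7/3 = -2.3333

G = (0, -2.3333)


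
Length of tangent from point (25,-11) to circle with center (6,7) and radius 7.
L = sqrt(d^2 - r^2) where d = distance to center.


d = sqrt((25-6)^2 + (-11-7)^2) = sqrt(361+324) = 26.1725
L = sqrt(685.0000 - 49) = sqrt(636.0000) = 25.2190

25.2190


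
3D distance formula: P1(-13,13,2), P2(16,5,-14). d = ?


dx=29, dy=-8, dz=-16
d = sqrt(841+64+256) = sqrt(1161) = 34.0735

34.0735


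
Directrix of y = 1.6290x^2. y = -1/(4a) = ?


a = 1.6290
1/(4a) = 0.1535
directrix: y = -0.1535 = -0.1535

y = -0.1535


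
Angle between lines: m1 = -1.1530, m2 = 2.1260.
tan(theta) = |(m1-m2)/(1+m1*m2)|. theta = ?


m1-m2 = -3.279
1+m1*m2 = -1.451278
tan(theta) = |-3.279/(-1.451278)| = 2.259388
theta = arctan(|-3.279/(-1.451278)|) = 66.1259 degrees (acute angle)

66.1259 degrees


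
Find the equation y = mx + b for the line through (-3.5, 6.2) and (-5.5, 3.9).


m = (-2.3)/(-2.0) = 1.1500
b = y1 - m*x1 = 6.2 - (-2.3*(-3.5))/(-2.0) = 6.2 + 4.0250 = 10.2250

y = 1.1500x + 10.2250


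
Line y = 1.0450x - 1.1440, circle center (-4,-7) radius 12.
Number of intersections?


Substitute y = 1.0450x - 1.1440: (x+ 4)^2 + (1.0450x- 1.1440+ 7)^2 = 144
Expand to Ax^2 + Bx + C = 0, where b-k = 5.856
A = 1+m^2 = 2.092025
B = 2(m(b-k) - h) = 2(1.0450*5.856 + 4) = 20.23904
C = h^2 + (b-k)^2 - r^2 = 16 + 34.292736 - 144 = -93.707264
disc = B^2-4AC = 409.6187 + 784.1518 = 1193.7705
disc > 0

2 intersection points


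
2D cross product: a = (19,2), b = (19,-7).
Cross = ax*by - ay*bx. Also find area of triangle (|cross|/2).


cross = 19*(-7) - 2*19 = -133 - 38 = -171
Triangle area = |-171|/2 = 171/2 = 85.5000

cross = -171, triangle area = 85.5000


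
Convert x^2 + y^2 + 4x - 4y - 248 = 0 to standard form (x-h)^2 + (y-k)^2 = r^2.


h = -D/2 = -4/2 = -2
k = -E/2 = 4/2 = 2
r^2 = h^2 + k^2 - F = 4 + 4 + 248 = 256
r = 16

Center (-2, 2), radius = 16


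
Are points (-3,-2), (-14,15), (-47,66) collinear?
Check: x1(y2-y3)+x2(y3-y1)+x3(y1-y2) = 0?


-3*(15-66) - 14*(66+ 2) - 47*(-2-15)
= 153 - 952 + 799 = 0

Yes, collinear (determinant = 0)


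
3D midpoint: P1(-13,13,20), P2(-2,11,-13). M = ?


Mx = (-13- 2)/2 = -7.5000
My = (13+11)/2 = 12.0000
Mz = (20- 13)/2 = 3.5000

M = (-7.5000, 12.0000, 3.5000)


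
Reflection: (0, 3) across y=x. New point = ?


Reflection rule for y=x: (y, x)
(0, 3) -> (3, 0)

(3, 0)


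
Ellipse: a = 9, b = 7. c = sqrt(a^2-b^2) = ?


c^2 = 9^2 - 7^2 = 81 - 49 = 32
c = sqrt(32) = 5.6569

c = 5.6569


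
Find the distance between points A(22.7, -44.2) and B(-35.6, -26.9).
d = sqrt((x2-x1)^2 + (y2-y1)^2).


dx = -35.6 - 22.7 = -58.3
dy = -26.9 + 44.2 = 17.3
d = sqrt(3398.89 + 299.29) = sqrt(3698.18) = 60.8127

60.8127


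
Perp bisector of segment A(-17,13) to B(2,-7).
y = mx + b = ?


Midpoint = (-7.5, 3)
Slope of AB = dy/dx = -20/19 = -1.0526
Perp slope = -dx/dy = 19/20 = 0.9500
b = My - (perp slope)*Mx = 3 + (19*(-7.5))/(-20) = 3 + 7.1250 = 10.1250

y = 0.9500x + 10.1250


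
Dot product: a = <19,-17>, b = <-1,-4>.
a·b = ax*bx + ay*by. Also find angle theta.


a·b = 19*(-1) - 17*(-4) = -19 + 68 = 49
|a| = sqrt(361+289) = 25.4951
|b| = sqrt(1+16) = 4.1231
cos(theta) = 49/(sqrt(650)*sqrt(17)) = 49/sqrt(11050) = 0.466138
theta = arccos(49/sqrt(11050)) = 62.2161 degrees

a·b = 49, theta = 62.2161 deg


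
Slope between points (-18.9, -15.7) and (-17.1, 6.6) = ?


dy = 6.6 + 15.7 = 22.3
dx = -17.1 + 18.9 = 1.8
m = 22.3/1.8 = 12.3889

m = 12.3889


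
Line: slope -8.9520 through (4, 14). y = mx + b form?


y - 14 = -8.9520(x - 4)
y = -8.9520x + 14 + 8.9520*4
y = -8.9520x + 49.8080

y = -8.9520x + 49.8080


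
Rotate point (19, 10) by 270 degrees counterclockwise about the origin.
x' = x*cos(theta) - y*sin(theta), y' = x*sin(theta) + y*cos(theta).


cos(270) = 0, sin(270) = -1
x' = 19*0 - 10*(-1) = 10
y' = 19*(-1) + 10*0 = -19

(10, -19)


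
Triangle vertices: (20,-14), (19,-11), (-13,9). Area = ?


20*(-11-9) = -400
19*(9+ 14) = 437
-13*(-14+ 11) = 39
sum = 76
Area = |76|/2 = 38.0000

38.0000 sq units


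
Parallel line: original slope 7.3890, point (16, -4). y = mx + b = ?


Parallel lines have equal slopes.
m2 = 7.3890
b2 = -4 - 7.3890*16 = -122.2240

y = 7.3890x - 122.2240


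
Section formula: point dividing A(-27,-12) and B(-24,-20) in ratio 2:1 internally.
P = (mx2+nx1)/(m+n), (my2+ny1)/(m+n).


Px = (2*(-24) + 1*(-27))/3 = -75/3 = -25.0000
Py = (2*(-20) + 1*(-12))/3 = -52/3 = -17.3333

P = (-25.0000, -17.3333)


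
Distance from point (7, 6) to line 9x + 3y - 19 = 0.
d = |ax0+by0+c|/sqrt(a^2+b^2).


|9*7 + 3*6 - 19| = |62| = 62
sqrt(81 + 9) = sqrt(90) = 9.4868
d = 62/sqrt(90) = 6.5354

6.5354


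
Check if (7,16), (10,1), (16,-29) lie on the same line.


7*(1+ 29) + 10*(-29-16) + 16*(16-1)
= 210 - 450 + 240 = 0

Yes, collinear (determinant = 0)


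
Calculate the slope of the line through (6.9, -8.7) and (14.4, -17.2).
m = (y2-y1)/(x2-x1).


dy = -17.2 + 8.7 = -8.5
dx = 14.4 - 6.9 = 7.5
m = -8.5/7.5 = -1.1333

m = -1.1333


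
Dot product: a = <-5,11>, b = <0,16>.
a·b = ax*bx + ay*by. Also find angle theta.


a·b = -5*0 + 11*16 = 0 + 176 = 176
|a| = sqrt(25+121) = 12.0830
|b| = sqrt(0+256) = 16.0000
cos(theta) = 176/(sqrt(146)*sqrt(256)) = 176/sqrt(37376) = 0.910366
theta = arccos(176/sqrt(37376)) = 24.4440 degrees

a·b = 176, theta = 24.4440 deg


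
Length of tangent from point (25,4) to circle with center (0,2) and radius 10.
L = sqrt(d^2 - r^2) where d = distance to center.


d = sqrt((25-0)^2 + (4-2)^2) = sqrt(625+4) = 25.0799
L = sqrt(629.0000 - 100) = sqrt(529.0000) = 23.0000

23.0000


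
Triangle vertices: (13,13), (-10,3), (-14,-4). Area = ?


13*(3+ 4) = 91
-10*(-4-13) = 170
-14*(13-3) = -140
sum = 121
Area = |121|/2 = 60.5000

60.5000 sq units


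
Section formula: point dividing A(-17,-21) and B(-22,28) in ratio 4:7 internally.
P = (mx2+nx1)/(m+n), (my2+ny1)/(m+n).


Px = (4*(-22) + 7*(-17))/11 = -207/11 = -18.8182
Py = (4*28 + 7*(-21))/11 = -35/11 = -3.1818

P = (-18.8182, -3.1818)


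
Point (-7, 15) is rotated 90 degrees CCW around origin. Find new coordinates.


cos(90) = 0, sin(90) = 1
x' = -7*0 - 15*1 = -15
y' = -7*1 + 15*0 = -7

(-15, -7)


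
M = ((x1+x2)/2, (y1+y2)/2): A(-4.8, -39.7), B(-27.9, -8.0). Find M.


Mx = (-4.8 - 27.9)/2 = -32.7/2 = -16.3500
My = (-39.7 - 8.0)/2 = -47.7/2 = -23.8500

(-16.3500, -23.8500)


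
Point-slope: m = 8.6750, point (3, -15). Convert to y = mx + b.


y + 15 = 8.6750(x - 3)
y = 8.6750x - 15 - 8.6750*3
y = 8.6750x - 41.0250

y = 8.6750x - 41.0250


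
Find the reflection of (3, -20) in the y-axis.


Reflection rule for y-axis: (-x, y)
(3, -20) -> (-3, -20)

(-3, -20)


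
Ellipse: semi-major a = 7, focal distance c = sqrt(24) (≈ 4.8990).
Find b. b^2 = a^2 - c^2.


b^2 = 7^2 - (sqrt(24))^2 = 49 - 24 = 25
b = sqrt(25) = 5

b = 5


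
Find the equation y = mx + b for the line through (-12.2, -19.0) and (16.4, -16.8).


m = (2.2)/(28.6) = 0.0769
b = y1 - m*x1 = -19.0 - (2.2*(-12.2))/(28.6) = -19.0 + 0.9385 = -18.0615

y = 0.0769x - 18.0615


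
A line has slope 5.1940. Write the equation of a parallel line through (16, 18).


Parallel lines have equal slopes.
m2 = 5.1940
b2 = 18 - 5.1940*16 = -65.1040

y = 5.1940x - 65.1040


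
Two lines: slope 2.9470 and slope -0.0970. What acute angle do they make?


m1-m2 = 3.044
1+m1*m2 = 0.714141
tan(theta) = |3.044/0.714141| = 4.262464
theta = arctan(|3.044/0.714141|) = 76.7968 degrees (acute angle)

76.7968 degrees


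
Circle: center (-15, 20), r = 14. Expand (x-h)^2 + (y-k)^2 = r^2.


(x+ 15)^2 + (y-20)^2 = 14^2
D = -2h = 30, E = -2k = -40
F = h^2+k^2-r^2 = 225+400-196 = 429

x^2 + y^2 + 30x - 40y + 429 = 0


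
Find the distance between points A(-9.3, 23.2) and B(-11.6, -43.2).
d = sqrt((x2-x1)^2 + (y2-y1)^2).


dx = -11.6 + 9.3 = -2.3
dy = -43.2 - 23.2 = -66.4
d = sqrt(5.29 + 4408.96) = sqrt(4414.25) = 66.4398

66.4398


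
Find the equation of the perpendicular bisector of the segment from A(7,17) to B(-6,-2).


Midpoint = (0.5, 7.5)
Slope of AB = dy/dx = -19/(-13) = 1.4615
Perp slope = -dx/dy = -13/19 = -0.6842
b = My - (perp slope)*Mx = 7.5 + (-13*0.5)/(-19) = 7.5 + 0.3421 = 7.8421

y = -0.6842x + 7.8421


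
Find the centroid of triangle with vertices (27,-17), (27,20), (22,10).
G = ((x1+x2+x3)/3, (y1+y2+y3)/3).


Gx = (27+27+22)/3 = 76/3 = 25.3333
Gy = (-17+20+10)/3 = 13/3 = 4.3333

G = (25.3333, 4.3333)


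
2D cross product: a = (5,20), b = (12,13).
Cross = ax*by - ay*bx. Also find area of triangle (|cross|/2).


cross = 5*13 - 20*12 = 65 - 240 = -175
Triangle area = |-175|/2 = 175/2 = 87.5000

cross = -175, triangle area = 87.5000


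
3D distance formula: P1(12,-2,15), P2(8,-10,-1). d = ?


dx=-4, dy=-8, dz=-16
d = sqrt(16+64+256) = sqrt(336) = 18.3303

18.3303


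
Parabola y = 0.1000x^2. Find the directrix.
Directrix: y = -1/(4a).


a = 0.1000
1/(4a) = 2.5000
directrix: y = -2.5000 = -2.5000

y = -2.5000


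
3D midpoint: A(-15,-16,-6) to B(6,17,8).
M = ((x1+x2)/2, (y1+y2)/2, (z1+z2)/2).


Mx = (-15+6)/2 = -4.5000
My = (-16+17)/2 = 0.5000
Mz = (-6+8)/2 = 1.0000

M = (-4.5000, 0.5000, 1.0000)


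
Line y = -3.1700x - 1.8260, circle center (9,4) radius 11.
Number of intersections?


Substitute y = -3.1700x - 1.8260: (x-9)^2 + (-3.1700x- 1.8260-4)^2 = 121
Expand to Ax^2 + Bx + C = 0, where b-k = -5.826
A = 1+m^2 = 11.0489
B = 2(m(b-k) - h) = 2(-3.1700*(-5.826) - 9) = 18.93684
C = h^2 + (b-k)^2 - r^2 = 81 + 33.942276 - 121 = -6.057724
disc = B^2-4AC = 358.6039 + 267.7247 = 626.3286
disc > 0

2 intersection points


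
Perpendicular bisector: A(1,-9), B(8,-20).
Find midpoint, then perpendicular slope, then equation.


Midpoint = (4.5, -14.5)
Slope of AB = dy/dx = -11/7 = -1.5714
Perp slope = -dx/dy = 7/11 = 0.6364
b = My - (perp slope)*Mx = -14.5 + (7*4.5)/(-11) = -14.5 - 2.8636 = -17.3636

y = 0.6364x - 17.3636


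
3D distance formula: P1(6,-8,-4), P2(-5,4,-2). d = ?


dx=-11, dy=12, dz=2
d = sqrt(121+144+4) = sqrt(269) = 16.4012

16.4012


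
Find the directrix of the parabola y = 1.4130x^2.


a = 1.4130
1/(4a) = 0.1769
directrix: y = -0.1769 = -0.1769

y = -0.1769


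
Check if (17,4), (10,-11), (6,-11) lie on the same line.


17*(-11+ 11) + 10*(-11-4) + 6*(4+ 11)
= 0 - 150 + 90 = -60

No, not collinear (determinant = -60)


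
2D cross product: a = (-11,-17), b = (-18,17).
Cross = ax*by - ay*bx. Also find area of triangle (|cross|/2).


cross = -11*17 + 17*(-18) = -187 - 306 = -493
Triangle area = |-493|/2 = 493/2 = 246.5000

cross = -493, triangle area = 246.5000


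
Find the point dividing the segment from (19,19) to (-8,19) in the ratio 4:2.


Px = (4*(-8) + 2*19)/6 = 6/6 = 1.0000
Py = (4*19 + 2*19)/6 = 114/6 = 19.0000

P = (1.0000, 19.0000)


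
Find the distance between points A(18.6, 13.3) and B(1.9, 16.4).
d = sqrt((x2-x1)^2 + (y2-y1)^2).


dx = 1.9 - 18.6 = -16.7
dy = 16.4 - 13.3 = 3.1
d = sqrt(278.89 + 9.61) = sqrt(288.5) = 16.9853

16.9853


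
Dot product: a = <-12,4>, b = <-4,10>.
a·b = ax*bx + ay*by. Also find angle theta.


a·b = -12*(-4) + 4*10 = 48 + 40 = 88
|a| = sqrt(144+16) = 12.6491
|b| = sqrt(16+100) = 10.7703
cos(theta) = 88/(sqrt(160)*sqrt(116)) = 88/sqrt(18560) = 0.645942
theta = arccos(88/sqrt(18560)) = 49.7636 degrees

a·b = 88, theta = 49.7636 deg


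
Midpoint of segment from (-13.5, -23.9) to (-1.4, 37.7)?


Mx = (-13.5 - 1.4)/2 = -14.9/2 = -7.4500
My = (-23.9 + 37.7)/2 = 13.8/2 = 6.9000

(-7.4500, 6.9000)


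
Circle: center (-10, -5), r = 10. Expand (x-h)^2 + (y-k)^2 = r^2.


(x+ 10)^2 + (y+ 5)^2 = 10^2
D = -2h = 20, E = -2k = 10
F = h^2+k^2-r^2 = 100+25-100 = 25

x^2 + y^2 + 20x + 10y + 25 = 0


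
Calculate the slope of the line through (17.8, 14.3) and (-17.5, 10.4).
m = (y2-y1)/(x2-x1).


dy = 10.4 - 14.3 = -3.9
dx = -17.5 - 17.8 = -35.3
m = -3.9/(-35.3) = 0.1105

m = 0.1105


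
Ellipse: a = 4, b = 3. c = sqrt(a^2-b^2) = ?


c^2 = 4^2 - 3^2 = 16 - 9 = 7
c = sqrt(7) = 2.6458

c = 2.6458


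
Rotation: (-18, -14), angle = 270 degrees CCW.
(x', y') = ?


cos(270) = 0, sin(270) = -1
x' = -18*0 + 14*(-1) = -14
y' = -18*(-1) - 14*0 = 18

(-14, 18)


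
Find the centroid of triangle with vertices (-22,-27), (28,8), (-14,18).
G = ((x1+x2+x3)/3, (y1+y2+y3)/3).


Gx = (-22+28- 14)/3 = -8/3 = -2.6667
Gy = (-27+8+18)/3 = -1/3 = -0.3333

G = (-2.6667, -0.3333)


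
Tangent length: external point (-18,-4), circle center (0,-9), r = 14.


d = sqrt((-18-0)^2 + (-4+ 9)^2) = sqrt(324+25) = 18.6815
L = sqrt(349.0000 - 196) = sqrt(153.0000) = 12.3693

12.3693


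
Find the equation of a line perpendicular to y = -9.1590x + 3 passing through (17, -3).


Perpendicular slope = -1/m1 = -1/(-9.1590) = 0.1092
b2 = y0 - m2*x0 = -3 + 17/(-9.1590) = -3 - 1.8561 = -4.8561

y = 0.1092x - 4.8561


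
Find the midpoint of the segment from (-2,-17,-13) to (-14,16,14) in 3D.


Mx = (-2- 14)/2 = -8.0000
My = (-17+16)/2 = -0.5000
Mz = (-13+14)/2 = 0.5000

M = (-8.0000, -0.5000, 0.5000)


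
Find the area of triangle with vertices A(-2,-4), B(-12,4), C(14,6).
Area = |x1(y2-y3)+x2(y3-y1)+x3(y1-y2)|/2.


-2*(4-6) = 4
-12*(6+ 4) = -120
14*(-4-4) = -112
sum = -228
Area = |-228|/2 = 114.0000

114.0000 sq units


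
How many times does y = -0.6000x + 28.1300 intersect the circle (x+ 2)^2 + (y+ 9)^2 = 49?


Substitute y = -0.6000x + 28.1300: (x+ 2)^2 + (-0.6000x+28.1300+ 9)^2 = 49
Expand to Ax^2 + Bx + C = 0, where b-k = 37.13
A = 1+m^2 = 1.36
B = 2(m(b-k) - h) = 2(-0.6000*37.13 + 2) = -40.556
C = h^2 + (b-k)^2 - r^2 = 4 + 1378.6369 - 49 = 1333.6369
disc = B^2-4AC = 1644.7891 - 7254.9847 = -5610.1956
disc < 0

0 intersection points


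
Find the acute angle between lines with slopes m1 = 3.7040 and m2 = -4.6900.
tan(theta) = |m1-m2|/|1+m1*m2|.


m1-m2 = 8.394
1+m1*m2 = -16.37176
tan(theta) = |8.394/(-16.37176)| = 0.512712
theta = arctan(|8.394/(-16.37176)|) = 27.1448 degrees (acute angle)

27.1448 degrees


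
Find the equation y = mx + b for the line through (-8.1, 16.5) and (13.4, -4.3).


m = (-20.8)/(21.5) = -0.9674
b = y1 - m*x1 = 16.5 - (-20.8*(-8.1))/(21.5) = 16.5 - 7.8363 = 8.6637

y = -0.9674x + 8.6637


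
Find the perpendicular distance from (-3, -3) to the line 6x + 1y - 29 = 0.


|6*(-3) + 1*(-3) - 29| = |-50| = 50
sqrt(36 + 1) = sqrt(37) = 6.0828
d = 50/sqrt(37) = 8.2199

8.2199


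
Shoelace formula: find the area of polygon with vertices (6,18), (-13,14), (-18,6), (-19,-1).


sum(xi*y_{i+1}) = 6*14 - 13*6 - 18*(-1) - 19*18 = -318
sum(yi*x_{i+1}) = 18*(-13) + 14*(-18) + 6*(-19) - 1*6 = -606
Area = |-318 + 606|/2 = 288/2 = 144.0000

144.0000 sq units


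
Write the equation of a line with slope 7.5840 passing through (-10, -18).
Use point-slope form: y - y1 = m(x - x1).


y + 18 = 7.5840(x + 10)
y = 7.5840x - 18 - 7.5840*(-10)
y = 7.5840x + 57.8400

y = 7.5840x + 57.8400


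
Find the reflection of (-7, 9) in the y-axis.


Reflection rule for y-axis: (-x, y)
(-7, 9) -> (7, 9)

(7, 9)


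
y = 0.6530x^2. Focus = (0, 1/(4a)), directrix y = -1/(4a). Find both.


a = 0.6530
1/(4a) = 0.3828
Focus = (0, 0.3828)
Directrix: y = -0.3828

Focus = (0, 0.3828), Directrix: y = -0.3828


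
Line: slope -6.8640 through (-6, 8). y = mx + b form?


y - 8 = -6.8640(x + 6)
y = -6.8640x + 8 + 6.8640*(-6)
y = -6.8640x - 33.1840

y = -6.8640x - 33.1840


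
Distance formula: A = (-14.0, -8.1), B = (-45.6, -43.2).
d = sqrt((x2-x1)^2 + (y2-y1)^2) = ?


dx = -45.6 + 14.0 = -31.6
dy = -43.2 + 8.1 = -35.1
d = sqrt(998.56 + 1232.01) = sqrt(2230.57) = 47.2289

47.2289


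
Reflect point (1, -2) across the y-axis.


Reflection rule for y-axis: (-x, y)
(1, -2) -> (-1, -2)

(-1, -2)


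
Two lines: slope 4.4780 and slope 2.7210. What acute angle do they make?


m1-m2 = 1.757
1+m1*m2 = 13.184638
tan(theta) = |1.757/13.184638| = 0.133261
theta = arctan(|1.757/13.184638|) = 7.5906 degrees (acute angle)

7.5906 degrees


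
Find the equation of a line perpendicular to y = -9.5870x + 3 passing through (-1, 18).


Perpendicular slope = -1/m1 = -1/(-9.5870) = 0.1043
b2 = y0 - m2*x0 = 18 - 1/(-9.5870) = 18 + 0.1043 = 18.1043

y = 0.1043x + 18.1043


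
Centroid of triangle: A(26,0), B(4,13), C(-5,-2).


Gx = (26+4- 5)/3 = 25/3 = 8.3333
Gy = (0+13- 2)/3 = 11/3 = 3.6667

G = (8.3333, 3.6667)


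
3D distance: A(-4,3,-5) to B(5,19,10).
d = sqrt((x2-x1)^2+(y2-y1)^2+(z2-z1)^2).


dx=9, dy=16, dz=15
d = sqrt(81+256+225) = sqrt(562) = 23.7065

23.7065


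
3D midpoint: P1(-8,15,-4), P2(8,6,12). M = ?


Mx = (-8+8)/2 = 0
My = (15+6)/2 = 10.5000
Mz = (-4+12)/2 = 4.0000

M = (0, 10.5000, 4.0000)


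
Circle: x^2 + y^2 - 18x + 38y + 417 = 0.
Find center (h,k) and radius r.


h = -D/2 = 18/2 = 9
k = -E/2 = -38/2 = -19
r^2 = h^2 + k^2 - F = 81 + 361 - 417 = 25
r = 5

Center (9, -19), radius = 5


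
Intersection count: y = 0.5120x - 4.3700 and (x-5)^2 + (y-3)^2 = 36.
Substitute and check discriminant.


Substitute y = 0.5120x - 4.3700: (x-5)^2 + (0.5120x- 4.3700-3)^2 = 36
Expand to Ax^2 + Bx + C = 0, where b-k = -7.37
A = 1+m^2 = 1.262144
B = 2(m(b-k) - h) = 2(0.5120*(-7.37) - 5) = -17.54688
C = h^2 + (b-k)^2 - r^2 = 25 + 54.3169 - 36 = 43.3169
disc = B^2-4AC = 307.8930 - 218.6887 = 89.2043
disc > 0

2 intersection points


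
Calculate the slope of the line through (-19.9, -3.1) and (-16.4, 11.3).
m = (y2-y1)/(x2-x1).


dy = 11.3 + 3.1 = 14.4
dx = -16.4 + 19.9 = 3.5
m = 14.4/3.5 = 4.1143

m = 4.1143


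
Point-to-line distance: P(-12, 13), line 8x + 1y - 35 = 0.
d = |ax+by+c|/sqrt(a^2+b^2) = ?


|8*(-12) + 1*13 - 35| = |-118| = 118
sqrt(64 + 1) = sqrt(65) = 8.0623
d = 118/sqrt(65) = 14.6361

14.6361


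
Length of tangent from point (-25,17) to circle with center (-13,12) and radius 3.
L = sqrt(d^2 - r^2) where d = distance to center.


d = sqrt((-25+ 13)^2 + (17-12)^2) = sqrt(144+25) = 13.0000
L = sqrt(169.0000 - 9) = sqrt(160.0000) = 12.6491

12.6491


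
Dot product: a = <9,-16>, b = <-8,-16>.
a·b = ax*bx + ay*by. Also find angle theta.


a·b = 9*(-8) - 16*(-16) = -72 + 256 = 184
|a| = sqrt(81+256) = 18.3576
|b| = sqrt(64+256) = 17.8885
cos(theta) = 184/(sqrt(337)*sqrt(320)) = 184/sqrt(107840) = 0.560309
theta = arccos(184/sqrt(107840)) = 55.9228 degrees

a·b = 184, theta = 55.9228 deg


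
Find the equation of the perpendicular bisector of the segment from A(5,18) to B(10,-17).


Midpoint = (7.5, 0.5)
Slope of AB = dy/dx = -35/5 = -7.0000
Perp slope = -dx/dy = 5/35 = 0.1429
b = My - (perp slope)*Mx = 0.5 + (5*7.5)/(-35) = 0.5 - 1.0714 = -0.5714

y = 0.1429x - 0.5714


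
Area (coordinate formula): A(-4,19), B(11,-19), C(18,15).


-4*(-19-15) = 136
11*(15-19) = -44
18*(19+ 19) = 684
sum = 776
Area = |776|/2 = 388.0000

388.0000 sq units


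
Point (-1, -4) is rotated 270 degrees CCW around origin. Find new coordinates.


cos(270) = 0, sin(270) = -1
x' = -1*0 + 4*(-1) = -4
y' = -1*(-1) - 4*0 = 1

(-4, 1)


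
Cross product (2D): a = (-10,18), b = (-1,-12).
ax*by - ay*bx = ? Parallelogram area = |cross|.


cross = -10*(-12) - 18*(-1) = 120 + 18 = 138
Parallelogram area = |138| = 138

cross = 138, parallelogram area = 138


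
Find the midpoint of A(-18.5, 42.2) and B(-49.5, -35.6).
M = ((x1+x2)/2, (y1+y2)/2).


Mx = (-18.5 - 49.5)/2 = -68.0/2 = -34.0000
My = (42.2 - 35.6)/2 = 6.6/2 = 3.3000

(-34.0000, 3.3000)


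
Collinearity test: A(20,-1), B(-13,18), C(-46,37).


20*(18-37) - 13*(37+ 1) - 46*(-1-18)
= -380 - 494 + 874 = 0

Yes, collinear (determinant = 0)


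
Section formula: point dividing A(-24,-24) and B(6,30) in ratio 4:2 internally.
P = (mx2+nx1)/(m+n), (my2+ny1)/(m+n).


Px = (4*6 + 2*(-24))/6 = -24/6 = -4.0000
Py = (4*30 + 2*(-24))/6 = 72/6 = 12.0000

P = (-4.0000, 12.0000)


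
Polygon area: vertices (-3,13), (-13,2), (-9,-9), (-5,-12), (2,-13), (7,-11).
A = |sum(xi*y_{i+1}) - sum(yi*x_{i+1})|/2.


sum(xi*y_{i+1}) = -3*2 - 13*(-9) - 9*(-12) - 5*(-13) + 2*(-11) + 7*13 = 353
sum(yi*x_{i+1}) = 13*(-13) + 2*(-9) - 9*(-5) - 12*2 - 13*7 - 11*(-3) = -224
Area = |353 + 224|/2 = 577/2 = 288.5000

288.5000 sq units


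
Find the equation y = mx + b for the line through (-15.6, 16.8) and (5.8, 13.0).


m = (-3.8)/(21.4) = -0.1776
b = y1 - m*x1 = 16.8 - (-3.8*(-15.6))/(21.4) = 16.8 - 2.7701 = 14.0299

y = -0.1776x + 14.0299


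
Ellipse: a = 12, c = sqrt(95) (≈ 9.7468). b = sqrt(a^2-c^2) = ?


b^2 = 12^2 - (sqrt(95))^2 = 144 - 95 = 49
b = sqrt(49) = 7

b = 7


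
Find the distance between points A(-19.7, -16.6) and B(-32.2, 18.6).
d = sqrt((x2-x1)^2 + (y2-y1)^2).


dx = -32.2 + 19.7 = -12.5
dy = 18.6 + 16.6 = 35.2
d = sqrt(156.25 + 1239.04) = sqrt(1395.29) = 37.3536

37.3536


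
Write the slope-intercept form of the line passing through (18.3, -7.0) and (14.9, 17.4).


m = (24.4)/(-3.4) = -7.1765
b = y1 - m*x1 = -7.0 - (24.4*18.3)/(-3.4) = -7.0 + 131.3294 = 124.3294

y = -7.1765x + 124.3294


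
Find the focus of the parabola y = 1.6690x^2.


a = 1.6690
4a = 6.6760
focus = (0, 1/6.6760) = (0, 0.1498)

Focus = (0, 0.1498)


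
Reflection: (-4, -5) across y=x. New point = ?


Reflection rule for y=x: (y, x)
(-4, -5) -> (-5, -4)

(-5, -4)


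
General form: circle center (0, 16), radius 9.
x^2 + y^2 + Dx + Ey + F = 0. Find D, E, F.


(x-0)^2 + (y-16)^2 = 9^2
D = -2h = 0, E = -2k = -32
F = h^2+k^2-r^2 = 0+256-81 = 175

D = 0, E = -32, F = 175


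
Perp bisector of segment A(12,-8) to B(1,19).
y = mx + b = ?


Midpoint = (6.5, 5.5)
Slope of AB = dy/dx = 27/(-11) = -2.4545
Perp slope = -dx/dy = 11/27 = 0.4074
b = My - (perp slope)*Mx = 5.5 + (-11*6.5)/27 = 5.5 - 2.6481 = 2.8519

y = 0.4074x + 2.8519


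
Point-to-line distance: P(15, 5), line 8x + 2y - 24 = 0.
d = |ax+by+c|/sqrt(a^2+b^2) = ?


|8*15 + 2*5 - 24| = |106| = 106
sqrt(64 + 4) = sqrt(68) = 8.2462
d = 106/sqrt(68) = 12.8544

12.8544


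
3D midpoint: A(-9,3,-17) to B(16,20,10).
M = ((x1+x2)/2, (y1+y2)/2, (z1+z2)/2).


Mx = (-9+16)/2 = 3.5000
My = (3+20)/2 = 11.5000
Mz = (-17+10)/2 = -3.5000

M = (3.5000, 11.5000, -3.5000)


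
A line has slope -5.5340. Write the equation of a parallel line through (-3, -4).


Parallel lines have equal slopes.
m2 = -5.5340
b2 = -4 + 5.5340*(-3) = -20.6020

y = -5.5340x - 20.6020


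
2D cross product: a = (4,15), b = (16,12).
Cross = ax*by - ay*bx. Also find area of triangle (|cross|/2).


cross = 4*12 - 15*16 = 48 - 240 = -192
Triangle area = |-192|/2 = 192/2 = 96.0000

cross = -192, triangle area = 96.0000


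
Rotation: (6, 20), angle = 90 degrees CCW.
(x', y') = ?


cos(90) = 0, sin(90) = 1
x' = 6*0 - 20*1 = -20
y' = 6*1 + 20*0 = 6

(-20, 6)


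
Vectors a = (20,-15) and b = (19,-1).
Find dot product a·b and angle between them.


a·b = 20*19 - 15*(-1) = 380 + 15 = 395
|a| = sqrt(400+225) = 25.0000
|b| = sqrt(361+1) = 19.0263
cos(theta) = 395/(sqrt(625)*sqrt(362)) = 395/sqrt(226250) = 0.830430
theta = arccos(395/sqrt(226250)) = 33.8571 degrees

a·b = 395, theta = 33.8571 deg


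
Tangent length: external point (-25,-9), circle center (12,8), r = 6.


d = sqrt((-25-12)^2 + (-9-8)^2) = sqrt(1369+289) = 40.7185
L = sqrt(1658.0000 - 36) = sqrt(1622.0000) = 40.2741

40.2741


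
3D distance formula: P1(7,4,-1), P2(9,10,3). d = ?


dx=2, dy=6, dz=4
d = sqrt(4+36+16) = sqrt(56) = 7.4833

7.4833


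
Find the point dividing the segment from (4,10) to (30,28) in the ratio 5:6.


Px = (5*30 + 6*4)/11 = 174/11 = 15.8182
Py = (5*28 + 6*10)/11 = 200/11 = 18.1818

P = (15.8182, 18.1818)


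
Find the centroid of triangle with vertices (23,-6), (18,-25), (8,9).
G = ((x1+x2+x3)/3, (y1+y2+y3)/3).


Gx = (23+18+8)/3 = 49/3 = 16.3333
Gy = (-6- 25+9)/3 = -22/3 = -7.3333

G = (16.3333, -7.3333)


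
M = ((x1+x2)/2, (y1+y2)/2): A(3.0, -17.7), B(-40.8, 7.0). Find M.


Mx = (3.0 - 40.8)/2 = -37.8/2 = -18.9000
My = (-17.7 + 7.0)/2 = -10.7/2 = -5.3500

(-18.9000, -5.3500)


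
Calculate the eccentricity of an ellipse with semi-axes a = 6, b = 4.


c = sqrt(36-16) = sqrt(20) = 4.4721
e = c/a = sqrt(20)/6 = 0.7454

e = 0.7454


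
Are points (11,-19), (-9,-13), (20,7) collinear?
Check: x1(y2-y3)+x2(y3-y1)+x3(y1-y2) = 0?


11*(-13-7) - 9*(7+ 19) + 20*(-19+ 13)
= -220 - 234 - 120 = -574

No, not collinear (determinant = -574)


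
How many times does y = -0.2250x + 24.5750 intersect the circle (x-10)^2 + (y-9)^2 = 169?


Substitute y = -0.2250x + 24.5750: (x-10)^2 + (-0.2250x+24.5750-9)^2 = 169
Expand to Ax^2 + Bx + C = 0, where b-k = 15.575
A = 1+m^2 = 1.050625
B = 2(m(b-k) - h) = 2(-0.2250*15.575 - 10) = -27.00875
C = h^2 + (b-k)^2 - r^2 = 100 + 242.580625 - 169 = 173.580625
disc = B^2-4AC = 729.4726 - 729.4726 = 0
disc = 0

1 intersection point (tangent)
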